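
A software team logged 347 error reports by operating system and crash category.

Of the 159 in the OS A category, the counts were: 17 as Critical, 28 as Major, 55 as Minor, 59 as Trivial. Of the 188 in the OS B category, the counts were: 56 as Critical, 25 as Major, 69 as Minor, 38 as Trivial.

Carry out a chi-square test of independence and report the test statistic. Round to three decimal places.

24.883

Row totals: 159, 188. Column totals: 73, 53, 124, 97. Grand total N = 347.
Expected counts (row total × column total / N):
  OS A, Critical: 159×73/347 = 33.4496
  OS A, Major: 159×53/347 = 24.2853
  OS A, Minor: 159×124/347 = 56.8184
  OS A, Trivial: 159×97/347 = 44.4467
  OS B, Critical: 188×73/347 = 39.5504
  OS B, Major: 188×53/347 = 28.7147
  OS B, Minor: 188×124/347 = 67.1816
  OS B, Trivial: 188×97/347 = 52.5533
Contributions (O − E)²/E:
  (17 − 33.4496)²/33.4496 = 8.0895
  (28 − 24.2853)²/24.2853 = 0.5682
  (55 − 56.8184)²/56.8184 = 0.0582
  (59 − 44.4467)²/44.4467 = 4.7652
  (56 − 39.5504)²/39.5504 = 6.8416
  (25 − 28.7147)²/28.7147 = 0.4806
  (69 − 67.1816)²/67.1816 = 0.0492
  (38 − 52.5533)²/52.5533 = 4.0302
χ² = 8.0895 + 0.5682 + 0.0582 + 4.7652 + 6.8416 + 0.4806 + 0.0492 + 4.0302 = 24.883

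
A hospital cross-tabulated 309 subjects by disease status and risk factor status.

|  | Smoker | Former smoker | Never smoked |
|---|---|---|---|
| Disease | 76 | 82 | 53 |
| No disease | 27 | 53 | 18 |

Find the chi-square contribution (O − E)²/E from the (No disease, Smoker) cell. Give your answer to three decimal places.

Row total (No disease) = 98; column total (Smoker) = 103; N = 309.
Expected count E = 98 × 103 / 309 = 32.6667.
Contribution = (O − E)²/E = (27 − 32.6667)² / 32.6667 = 0.983.

0.983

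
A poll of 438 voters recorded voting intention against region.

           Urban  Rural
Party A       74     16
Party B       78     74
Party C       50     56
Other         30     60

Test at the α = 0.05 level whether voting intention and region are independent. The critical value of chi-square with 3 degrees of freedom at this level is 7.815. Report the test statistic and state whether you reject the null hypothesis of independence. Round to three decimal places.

Row totals: 90, 152, 106, 90. Column totals: 232, 206. Grand total N = 438.
Expected counts (row total × column total / N):
  Party A, Urban: 90×232/438 = 47.6712
  Party A, Rural: 90×206/438 = 42.3288
  Party B, Urban: 152×232/438 = 80.5114
  Party B, Rural: 152×206/438 = 71.4886
  Party C, Urban: 106×232/438 = 56.1461
  Party C, Rural: 106×206/438 = 49.8539
  Other, Urban: 90×232/438 = 47.6712
  Other, Rural: 90×206/438 = 42.3288
Contributions (O − E)²/E:
  (74 − 47.6712)²/47.6712 = 14.5414
  (16 − 42.3288)²/42.3288 = 16.3767
  (78 − 80.5114)²/80.5114 = 0.0783
  (74 − 71.4886)²/71.4886 = 0.0882
  (50 − 56.1461)²/56.1461 = 0.6728
  (56 − 49.8539)²/49.8539 = 0.7577
  (30 − 47.6712)²/47.6712 = 6.5505
  (60 − 42.3288)²/42.3288 = 7.3773
χ² = 14.5414 + 16.3767 + 0.0783 + 0.0882 + 0.6728 + 0.7577 + 6.5505 + 7.3773 = 46.443
df = (4−1)(2−1) = 3. Since 46.443 > 7.815, reject the null hypothesis of independence at α = 0.05.

46.443; reject H₀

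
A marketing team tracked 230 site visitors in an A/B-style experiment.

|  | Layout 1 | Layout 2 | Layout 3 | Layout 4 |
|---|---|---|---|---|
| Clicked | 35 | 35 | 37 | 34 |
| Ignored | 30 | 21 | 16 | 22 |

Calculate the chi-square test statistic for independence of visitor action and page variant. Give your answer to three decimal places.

Row totals: 141, 89. Column totals: 65, 56, 53, 56. Grand total N = 230.
Expected counts (row total × column total / N):
  Clicked, Layout 1: 141×65/230 = 39.8478
  Clicked, Layout 2: 141×56/230 = 34.3304
  Clicked, Layout 3: 141×53/230 = 32.4913
  Clicked, Layout 4: 141×56/230 = 34.3304
  Ignored, Layout 1: 89×65/230 = 25.1522
  Ignored, Layout 2: 89×56/230 = 21.6696
  Ignored, Layout 3: 89×53/230 = 20.5087
  Ignored, Layout 4: 89×56/230 = 21.6696
Contributions (O − E)²/E:
  (35 − 39.8478)²/39.8478 = 0.5898
  (35 − 34.3304)²/34.3304 = 0.0131
  (37 − 32.4913)²/32.4913 = 0.6257
  (34 − 34.3304)²/34.3304 = 0.0032
  (30 − 25.1522)²/25.1522 = 0.9344
  (21 − 21.6696)²/21.6696 = 0.0207
  (16 − 20.5087)²/20.5087 = 0.9912
  (22 − 21.6696)²/21.6696 = 0.0050
χ² = 0.5898 + 0.0131 + 0.6257 + 0.0032 + 0.9344 + 0.0207 + 0.9912 + 0.0050 = 3.183

3.183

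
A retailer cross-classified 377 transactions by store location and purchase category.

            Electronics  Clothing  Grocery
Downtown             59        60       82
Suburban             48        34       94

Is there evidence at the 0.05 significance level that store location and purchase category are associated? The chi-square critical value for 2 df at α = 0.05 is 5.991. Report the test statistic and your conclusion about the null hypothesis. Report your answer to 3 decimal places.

7.516; reject H₀

Row totals: 201, 176. Column totals: 107, 94, 176. Grand total N = 377.
Expected counts (row total × column total / N):
  Downtown, Electronics: 201×107/377 = 57.0477
  Downtown, Clothing: 201×94/377 = 50.1167
  Downtown, Grocery: 201×176/377 = 93.8355
  Suburban, Electronics: 176×107/377 = 49.9523
  Suburban, Clothing: 176×94/377 = 43.8833
  Suburban, Grocery: 176×176/377 = 82.1645
Contributions (O − E)²/E:
  (59 − 57.0477)²/57.0477 = 0.0668
  (60 − 50.1167)²/50.1167 = 1.9490
  (82 − 93.8355)²/93.8355 = 1.4928
  (48 − 49.9523)²/49.9523 = 0.0763
  (34 − 43.8833)²/43.8833 = 2.2259
  (94 − 82.1645)²/82.1645 = 1.7049
χ² = 0.0668 + 1.9490 + 1.4928 + 0.0763 + 2.2259 + 1.7049 = 7.516
df = (2−1)(3−1) = 2. Since 7.516 > 5.991, reject the null hypothesis of independence at α = 0.05.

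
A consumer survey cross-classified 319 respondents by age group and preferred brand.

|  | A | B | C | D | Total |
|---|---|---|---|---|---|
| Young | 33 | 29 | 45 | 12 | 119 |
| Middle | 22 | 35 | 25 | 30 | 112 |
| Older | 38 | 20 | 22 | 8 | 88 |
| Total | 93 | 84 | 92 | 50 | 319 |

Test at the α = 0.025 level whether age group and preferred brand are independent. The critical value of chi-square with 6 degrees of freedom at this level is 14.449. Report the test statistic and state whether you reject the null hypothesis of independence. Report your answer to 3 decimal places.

Grand total N = 319.
Expected counts (row total × column total / N):
  Young, A: 119×93/319 = 34.6928
  Young, B: 119×84/319 = 31.3354
  Young, C: 119×92/319 = 34.3197
  Young, D: 119×50/319 = 18.6520
  Middle, A: 112×93/319 = 32.6520
  Middle, B: 112×84/319 = 29.4922
  Middle, C: 112×92/319 = 32.3009
  Middle, D: 112×50/319 = 17.5549
  Older, A: 88×93/319 = 25.6552
  Older, B: 88×84/319 = 23.1724
  Older, C: 88×92/319 = 25.3793
  Older, D: 88×50/319 = 13.7931
Contributions (O − E)²/E:
  (33 − 34.6928)²/34.6928 = 0.0826
  (29 − 31.3354)²/31.3354 = 0.1741
  (45 − 34.3197)²/34.3197 = 3.3237
  (12 − 18.6520)²/18.6520 = 2.3724
  (22 − 32.6520)²/32.6520 = 3.4750
  (35 − 29.4922)²/29.4922 = 1.0286
  (25 − 32.3009)²/32.3009 = 1.6502
  (30 − 17.5549)²/17.5549 = 8.8226
  (38 − 25.6552)²/25.6552 = 5.9401
  (20 − 23.1724)²/23.1724 = 0.4343
  (22 − 25.3793)²/25.3793 = 0.4500
  (8 − 13.7931)²/13.7931 = 2.4331
χ² = 0.0826 + 0.1741 + 3.3237 + 2.3724 + 3.4750 + 1.0286 + 1.6502 + 8.8226 + 5.9401 + 0.4343 + 0.4500 + 2.4331 = 30.187
df = (3−1)(4−1) = 6. Since 30.187 > 14.449, reject the null hypothesis of independence at α = 0.025.

30.187; reject H₀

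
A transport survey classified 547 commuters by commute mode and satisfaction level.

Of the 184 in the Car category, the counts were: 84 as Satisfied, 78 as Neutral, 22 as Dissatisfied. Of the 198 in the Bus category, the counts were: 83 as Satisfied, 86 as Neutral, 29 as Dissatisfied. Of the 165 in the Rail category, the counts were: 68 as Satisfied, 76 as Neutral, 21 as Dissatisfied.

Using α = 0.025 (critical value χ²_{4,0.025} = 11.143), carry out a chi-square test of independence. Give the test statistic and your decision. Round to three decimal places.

Row totals: 184, 198, 165. Column totals: 235, 240, 72. Grand total N = 547.
Expected counts (row total × column total / N):
  Car, Satisfied: 184×235/547 = 79.0494
  Car, Neutral: 184×240/547 = 80.7313
  Car, Dissatisfied: 184×72/547 = 24.2194
  Bus, Satisfied: 198×235/547 = 85.0640
  Bus, Neutral: 198×240/547 = 86.8739
  Bus, Dissatisfied: 198×72/547 = 26.0622
  Rail, Satisfied: 165×235/547 = 70.8867
  Rail, Neutral: 165×240/547 = 72.3949
  Rail, Dissatisfied: 165×72/547 = 21.7185
Contributions (O − E)²/E:
  (84 − 79.0494)²/79.0494 = 0.3100
  (78 − 80.7313)²/80.7313 = 0.0924
  (22 − 24.2194)²/24.2194 = 0.2034
  (83 − 85.0640)²/85.0640 = 0.0501
  (86 − 86.8739)²/86.8739 = 0.0088
  (29 − 26.0622)²/26.0622 = 0.3312
  (68 − 70.8867)²/70.8867 = 0.1176
  (76 − 72.3949)²/72.3949 = 0.1795
  (21 − 21.7185)²/21.7185 = 0.0238
χ² = 0.3100 + 0.0924 + 0.2034 + 0.0501 + 0.0088 + 0.3312 + 0.1176 + 0.1795 + 0.0238 = 1.317
df = (3−1)(3−1) = 4. Since 1.317 < 11.143, fail to reject the null hypothesis of independence at α = 0.025.

1.317; fail to reject H₀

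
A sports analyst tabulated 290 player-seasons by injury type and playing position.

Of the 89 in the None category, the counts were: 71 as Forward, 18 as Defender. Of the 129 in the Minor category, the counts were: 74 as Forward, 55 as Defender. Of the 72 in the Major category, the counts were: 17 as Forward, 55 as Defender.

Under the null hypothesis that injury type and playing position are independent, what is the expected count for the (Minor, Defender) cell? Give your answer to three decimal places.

56.938

Row total (Minor) = 129; column total (Defender) = 128; grand total N = 290.
Expected count = (row total × column total) / N = 129 × 128 / 290 = 56.938.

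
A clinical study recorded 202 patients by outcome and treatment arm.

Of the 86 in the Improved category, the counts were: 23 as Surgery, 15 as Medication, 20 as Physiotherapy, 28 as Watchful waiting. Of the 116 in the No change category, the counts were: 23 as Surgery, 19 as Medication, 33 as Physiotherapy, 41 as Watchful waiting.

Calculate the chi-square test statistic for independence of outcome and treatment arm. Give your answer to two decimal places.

Row totals: 86, 116. Column totals: 46, 34, 53, 69. Grand total N = 202.
Expected counts (row total × column total / N):
  Improved, Surgery: 86×46/202 = 19.584
  Improved, Medication: 86×34/202 = 14.475
  Improved, Physiotherapy: 86×53/202 = 22.564
  Improved, Watchful waiting: 86×69/202 = 29.376
  No change, Surgery: 116×46/202 = 26.416
  No change, Medication: 116×34/202 = 19.525
  No change, Physiotherapy: 116×53/202 = 30.436
  No change, Watchful waiting: 116×69/202 = 39.624
Contributions (O − E)²/E:
  (23 − 19.584)²/19.584 = 0.5958
  (15 − 14.475)²/14.475 = 0.0190
  (20 − 22.564)²/22.564 = 0.2914
  (28 − 29.376)²/29.376 = 0.0645
  (23 − 26.416)²/26.416 = 0.4417
  (19 − 19.525)²/19.525 = 0.0141
  (33 − 30.436)²/30.436 = 0.2160
  (41 − 39.624)²/39.624 = 0.0478
χ² = 0.5958 + 0.0190 + 0.2914 + 0.0645 + 0.4417 + 0.0141 + 0.2160 + 0.0478 = 1.69

1.69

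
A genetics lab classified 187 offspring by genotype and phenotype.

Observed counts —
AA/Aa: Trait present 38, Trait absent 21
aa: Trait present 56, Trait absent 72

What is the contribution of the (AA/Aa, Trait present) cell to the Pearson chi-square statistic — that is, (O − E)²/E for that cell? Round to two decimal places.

2.35

Row total (AA/Aa) = 59; column total (Trait present) = 94; N = 187.
Expected count E = 59 × 94 / 187 = 29.658.
Contribution = (O − E)²/E = (38 − 29.658)² / 29.658 = 2.35.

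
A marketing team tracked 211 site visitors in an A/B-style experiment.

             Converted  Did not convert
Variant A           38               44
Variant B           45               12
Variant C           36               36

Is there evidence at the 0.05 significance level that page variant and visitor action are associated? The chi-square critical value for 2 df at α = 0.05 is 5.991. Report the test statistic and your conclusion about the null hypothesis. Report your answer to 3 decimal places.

Row totals: 82, 57, 72. Column totals: 119, 92. Grand total N = 211.
Expected counts (row total × column total / N):
  Variant A, Converted: 82×119/211 = 46.2464
  Variant A, Did not convert: 82×92/211 = 35.7536
  Variant B, Converted: 57×119/211 = 32.1469
  Variant B, Did not convert: 57×92/211 = 24.8531
  Variant C, Converted: 72×119/211 = 40.6066
  Variant C, Did not convert: 72×92/211 = 31.3934
Contributions (O − E)²/E:
  (38 − 46.2464)²/46.2464 = 1.4705
  (44 − 35.7536)²/35.7536 = 1.9020
  (45 − 32.1469)²/32.1469 = 5.1390
  (12 − 24.8531)²/24.8531 = 6.6471
  (36 − 40.6066)²/40.6066 = 0.5226
  (36 − 31.3934)²/31.3934 = 0.6760
χ² = 1.4705 + 1.9020 + 5.1390 + 6.6471 + 0.5226 + 0.6760 = 16.357
df = (3−1)(2−1) = 2. Since 16.357 > 5.991, reject the null hypothesis of independence at α = 0.05.

16.357; reject H₀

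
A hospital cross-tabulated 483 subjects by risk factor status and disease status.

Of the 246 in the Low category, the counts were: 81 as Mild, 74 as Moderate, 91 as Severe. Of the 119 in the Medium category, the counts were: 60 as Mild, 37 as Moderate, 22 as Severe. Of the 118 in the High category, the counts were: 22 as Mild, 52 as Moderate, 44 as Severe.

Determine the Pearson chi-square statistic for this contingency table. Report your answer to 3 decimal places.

Row totals: 246, 119, 118. Column totals: 163, 163, 157. Grand total N = 483.
Expected counts (row total × column total / N):
  Low, Mild: 246×163/483 = 83.018634
  Low, Moderate: 246×163/483 = 83.018634
  Low, Severe: 246×157/483 = 79.962733
  Medium, Mild: 119×163/483 = 40.159420
  Medium, Moderate: 119×163/483 = 40.159420
  Medium, Severe: 119×157/483 = 38.681159
  High, Mild: 118×163/483 = 39.821946
  High, Moderate: 118×163/483 = 39.821946
  High, Severe: 118×157/483 = 38.356108
Contributions (O − E)²/E:
  (81 − 83.018634)²/83.018634 = 0.0491
  (74 − 83.018634)²/83.018634 = 0.9797
  (91 − 79.962733)²/79.962733 = 1.5235
  (60 − 40.159420)²/40.159420 = 9.8021
  (37 − 40.159420)²/40.159420 = 0.2486
  (22 − 38.681159)²/38.681159 = 7.1937
  (22 − 39.821946)²/39.821946 = 7.9760
  (52 − 39.821946)²/39.821946 = 3.7242
  (44 − 38.356108)²/38.356108 = 0.8305
χ² = 0.0491 + 0.9797 + 1.5235 + 9.8021 + 0.2486 + 7.1937 + 7.9760 + 3.7242 + 0.8305 = 32.327

32.327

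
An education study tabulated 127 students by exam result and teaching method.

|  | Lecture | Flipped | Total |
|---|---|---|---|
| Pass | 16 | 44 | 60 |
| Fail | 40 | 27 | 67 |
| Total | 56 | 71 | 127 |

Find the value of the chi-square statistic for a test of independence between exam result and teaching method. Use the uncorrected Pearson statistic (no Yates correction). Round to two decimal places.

14.01

Grand total N = 127.
Expected counts (row total × column total / N):
  Pass, Lecture: 60×56/127 = 26.457
  Pass, Flipped: 60×71/127 = 33.543
  Fail, Lecture: 67×56/127 = 29.543
  Fail, Flipped: 67×71/127 = 37.457
Contributions (O − E)²/E:
  (16 − 26.457)²/26.457 = 4.1331
  (44 − 33.543)²/33.543 = 3.2600
  (40 − 29.543)²/29.543 = 3.7013
  (27 − 37.457)²/37.457 = 2.9193
χ² = 4.1331 + 3.2600 + 3.7013 + 2.9193 = 14.01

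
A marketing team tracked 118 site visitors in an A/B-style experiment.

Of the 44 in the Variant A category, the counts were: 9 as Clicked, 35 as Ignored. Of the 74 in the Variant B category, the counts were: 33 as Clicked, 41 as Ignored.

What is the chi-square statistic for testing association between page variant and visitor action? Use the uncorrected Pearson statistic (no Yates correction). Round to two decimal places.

7.01

Row totals: 44, 74. Column totals: 42, 76. Grand total N = 118.
Expected counts (row total × column total / N):
  Variant A, Clicked: 44×42/118 = 15.661
  Variant A, Ignored: 44×76/118 = 28.339
  Variant B, Clicked: 74×42/118 = 26.339
  Variant B, Ignored: 74×76/118 = 47.661
Contributions (O − E)²/E:
  (9 − 15.661)²/15.661 = 2.8331
  (35 − 28.339)²/28.339 = 1.5656
  (33 − 26.339)²/26.339 = 1.6845
  (41 − 47.661)²/47.661 = 0.9309
χ² = 2.8331 + 1.5656 + 1.6845 + 0.9309 = 7.01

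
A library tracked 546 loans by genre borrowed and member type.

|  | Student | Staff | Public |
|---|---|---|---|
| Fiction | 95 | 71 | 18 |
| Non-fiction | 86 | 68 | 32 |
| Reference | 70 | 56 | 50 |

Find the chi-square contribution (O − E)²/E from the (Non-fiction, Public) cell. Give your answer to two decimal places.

Row total (Non-fiction) = 186; column total (Public) = 100; N = 546.
Expected count E = 186 × 100 / 546 = 34.066.
Contribution = (O − E)²/E = (32 − 34.066)² / 34.066 = 0.13.

0.13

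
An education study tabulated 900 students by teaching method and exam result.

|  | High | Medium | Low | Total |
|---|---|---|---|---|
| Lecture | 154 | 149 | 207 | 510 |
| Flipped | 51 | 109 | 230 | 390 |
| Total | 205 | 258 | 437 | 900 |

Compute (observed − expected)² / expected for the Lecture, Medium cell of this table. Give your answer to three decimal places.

0.054

Row total (Lecture) = 510; column total (Medium) = 258; N = 900.
Expected count E = 510 × 258 / 900 = 146.2000.
Contribution = (O − E)²/E = (149 − 146.2000)² / 146.2000 = 0.054.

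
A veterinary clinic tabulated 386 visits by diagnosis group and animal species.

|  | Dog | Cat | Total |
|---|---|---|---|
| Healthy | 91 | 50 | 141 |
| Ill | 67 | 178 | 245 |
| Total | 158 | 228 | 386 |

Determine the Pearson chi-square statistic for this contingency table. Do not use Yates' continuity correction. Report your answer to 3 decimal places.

51.201

Grand total N = 386.
Expected counts (row total × column total / N):
  Healthy, Dog: 141×158/386 = 57.7150
  Healthy, Cat: 141×228/386 = 83.2850
  Ill, Dog: 245×158/386 = 100.2850
  Ill, Cat: 245×228/386 = 144.7150
Contributions (O − E)²/E:
  (91 − 57.7150)²/57.7150 = 19.1959
  (50 − 83.2850)²/83.2850 = 13.3024
  (67 − 100.2850)²/100.2850 = 11.0474
  (178 − 144.7150)²/144.7150 = 7.6557
χ² = 19.1959 + 13.3024 + 11.0474 + 7.6557 = 51.201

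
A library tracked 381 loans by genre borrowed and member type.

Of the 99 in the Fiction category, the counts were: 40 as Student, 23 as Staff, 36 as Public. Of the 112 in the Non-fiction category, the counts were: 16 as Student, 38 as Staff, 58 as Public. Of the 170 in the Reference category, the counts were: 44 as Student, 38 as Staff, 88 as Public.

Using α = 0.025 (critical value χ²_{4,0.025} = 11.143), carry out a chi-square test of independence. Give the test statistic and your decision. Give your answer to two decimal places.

Row totals: 99, 112, 170. Column totals: 100, 99, 182. Grand total N = 381.
Expected counts (row total × column total / N):
  Fiction, Student: 99×100/381 = 25.984
  Fiction, Staff: 99×99/381 = 25.724
  Fiction, Public: 99×182/381 = 47.291
  Non-fiction, Student: 112×100/381 = 29.396
  Non-fiction, Staff: 112×99/381 = 29.102
  Non-fiction, Public: 112×182/381 = 53.501
  Reference, Student: 170×100/381 = 44.619
  Reference, Staff: 170×99/381 = 44.173
  Reference, Public: 170×182/381 = 81.207
Contributions (O − E)²/E:
  (40 − 25.984)²/25.984 = 7.5604
  (23 − 25.724)²/25.724 = 0.2885
  (36 − 47.291)²/47.291 = 2.6958
  (16 − 29.396)²/29.396 = 6.1047
  (38 − 29.102)²/29.102 = 2.7206
  (58 − 53.501)²/53.501 = 0.3783
  (44 − 44.619)²/44.619 = 0.0086
  (38 − 44.173)²/44.173 = 0.8627
  (88 − 81.207)²/81.207 = 0.5682
χ² = 7.5604 + 0.2885 + 2.6958 + 6.1047 + 2.7206 + 0.3783 + 0.0086 + 0.8627 + 0.5682 = 21.19
df = (3−1)(3−1) = 4. Since 21.19 > 11.143, reject the null hypothesis of independence at α = 0.025.

21.19; reject H₀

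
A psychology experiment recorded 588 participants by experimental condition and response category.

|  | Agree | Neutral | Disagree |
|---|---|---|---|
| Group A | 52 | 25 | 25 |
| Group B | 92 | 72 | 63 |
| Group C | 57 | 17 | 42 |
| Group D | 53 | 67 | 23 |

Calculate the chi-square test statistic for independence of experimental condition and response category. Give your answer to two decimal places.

Row totals: 102, 227, 116, 143. Column totals: 254, 181, 153. Grand total N = 588.
Expected counts (row total × column total / N):
  Group A, Agree: 102×254/588 = 44.061
  Group A, Neutral: 102×181/588 = 31.398
  Group A, Disagree: 102×153/588 = 26.541
  Group B, Agree: 227×254/588 = 98.058
  Group B, Neutral: 227×181/588 = 69.876
  Group B, Disagree: 227×153/588 = 59.066
  Group C, Agree: 116×254/588 = 50.109
  Group C, Neutral: 116×181/588 = 35.707
  Group C, Disagree: 116×153/588 = 30.184
  Group D, Agree: 143×254/588 = 61.772
  Group D, Neutral: 143×181/588 = 44.019
  Group D, Disagree: 143×153/588 = 37.209
Contributions (O − E)²/E:
  (52 − 44.061)²/44.061 = 1.4305
  (25 − 31.398)²/31.398 = 1.3037
  (25 − 26.541)²/26.541 = 0.0895
  (92 − 98.058)²/98.058 = 0.3743
  (72 − 69.876)²/69.876 = 0.0646
  (63 − 59.066)²/59.066 = 0.2620
  (57 − 50.109)²/50.109 = 0.9477
  (17 − 35.707)²/35.707 = 9.8007
  (42 − 30.184)²/30.184 = 4.6256
  (53 − 61.772)²/61.772 = 1.2457
  (67 − 44.019)²/44.019 = 11.9977
  (23 − 37.209)²/37.209 = 5.4260
χ² = 1.4305 + 1.3037 + 0.0895 + 0.3743 + 0.0646 + 0.2620 + 0.9477 + 9.8007 + 4.6256 + 1.2457 + 11.9977 + 5.4260 = 37.57

37.57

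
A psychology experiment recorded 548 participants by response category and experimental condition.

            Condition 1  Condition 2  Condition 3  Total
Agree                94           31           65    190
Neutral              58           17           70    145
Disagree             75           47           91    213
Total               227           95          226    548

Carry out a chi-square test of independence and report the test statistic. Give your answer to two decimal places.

Grand total N = 548.
Expected counts (row total × column total / N):
  Agree, Condition 1: 190×227/548 = 78.704
  Agree, Condition 2: 190×95/548 = 32.938
  Agree, Condition 3: 190×226/548 = 78.358
  Neutral, Condition 1: 145×227/548 = 60.064
  Neutral, Condition 2: 145×95/548 = 25.137
  Neutral, Condition 3: 145×226/548 = 59.799
  Disagree, Condition 1: 213×227/548 = 88.232
  Disagree, Condition 2: 213×95/548 = 36.925
  Disagree, Condition 3: 213×226/548 = 87.843
Contributions (O − E)²/E:
  (94 − 78.704)²/78.704 = 2.9728
  (31 − 32.938)²/32.938 = 0.1140
  (65 − 78.358)²/78.358 = 2.2772
  (58 − 60.064)²/60.064 = 0.0709
  (17 − 25.137)²/25.137 = 2.6340
  (70 − 59.799)²/59.799 = 1.7402
  (75 − 88.232)²/88.232 = 1.9844
  (47 − 36.925)²/36.925 = 2.7490
  (91 − 87.843)²/87.843 = 0.1135
χ² = 2.9728 + 0.1140 + 2.2772 + 0.0709 + 2.6340 + 1.7402 + 1.9844 + 2.7490 + 0.1135 = 14.66

14.66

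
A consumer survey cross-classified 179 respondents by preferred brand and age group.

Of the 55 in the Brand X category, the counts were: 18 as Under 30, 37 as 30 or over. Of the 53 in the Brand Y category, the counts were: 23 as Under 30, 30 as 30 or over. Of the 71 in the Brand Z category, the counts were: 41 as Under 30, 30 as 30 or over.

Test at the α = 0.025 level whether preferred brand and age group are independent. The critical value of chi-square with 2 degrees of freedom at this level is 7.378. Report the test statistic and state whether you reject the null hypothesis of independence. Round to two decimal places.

7.99; reject H₀

Row totals: 55, 53, 71. Column totals: 82, 97. Grand total N = 179.
Expected counts (row total × column total / N):
  Brand X, Under 30: 55×82/179 = 25.1955
  Brand X, 30 or over: 55×97/179 = 29.8045
  Brand Y, Under 30: 53×82/179 = 24.2793
  Brand Y, 30 or over: 53×97/179 = 28.7207
  Brand Z, Under 30: 71×82/179 = 32.5251
  Brand Z, 30 or over: 71×97/179 = 38.4749
Contributions (O − E)²/E:
  (18 − 25.1955)²/25.1955 = 2.0549
  (37 − 29.8045)²/29.8045 = 1.7372
  (23 − 24.2793)²/24.2793 = 0.0674
  (30 − 28.7207)²/28.7207 = 0.0570
  (41 − 32.5251)²/32.5251 = 2.2083
  (30 − 38.4749)²/38.4749 = 1.8668
χ² = 2.0549 + 1.7372 + 0.0674 + 0.0570 + 2.2083 + 1.8668 = 7.99
df = (3−1)(2−1) = 2. Since 7.99 > 7.378, reject the null hypothesis of independence at α = 0.025.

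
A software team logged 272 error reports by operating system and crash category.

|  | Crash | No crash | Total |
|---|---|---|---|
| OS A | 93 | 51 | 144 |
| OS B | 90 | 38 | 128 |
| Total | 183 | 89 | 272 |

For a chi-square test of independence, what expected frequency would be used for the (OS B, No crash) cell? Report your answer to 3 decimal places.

Row total (OS B) = 128; column total (No crash) = 89; grand total N = 272.
Expected count = (row total × column total) / N = 128 × 89 / 272 = 41.882.

41.882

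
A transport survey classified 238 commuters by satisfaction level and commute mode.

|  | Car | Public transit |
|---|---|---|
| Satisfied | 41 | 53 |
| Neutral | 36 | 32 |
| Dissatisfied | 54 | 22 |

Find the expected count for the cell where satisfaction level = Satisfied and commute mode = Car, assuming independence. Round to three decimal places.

51.739

Row total (Satisfied) = 94; column total (Car) = 131; grand total N = 238.
Expected count = (row total × column total) / N = 94 × 131 / 238 = 51.739.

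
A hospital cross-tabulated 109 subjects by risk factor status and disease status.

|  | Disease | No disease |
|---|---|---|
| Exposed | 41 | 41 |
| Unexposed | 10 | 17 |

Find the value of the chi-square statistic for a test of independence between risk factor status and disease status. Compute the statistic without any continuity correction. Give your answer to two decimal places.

Row totals: 82, 27. Column totals: 51, 58. Grand total N = 109.
Expected counts (row total × column total / N):
  Exposed, Disease: 82×51/109 = 38.367
  Exposed, No disease: 82×58/109 = 43.633
  Unexposed, Disease: 27×51/109 = 12.633
  Unexposed, No disease: 27×58/109 = 14.367
Contributions (O − E)²/E:
  (41 − 38.367)²/38.367 = 0.1807
  (41 − 43.633)²/43.633 = 0.1589
  (10 − 12.633)²/12.633 = 0.5488
  (17 − 14.367)²/14.367 = 0.4825
χ² = 0.1807 + 0.1589 + 0.5488 + 0.4825 = 1.37

1.37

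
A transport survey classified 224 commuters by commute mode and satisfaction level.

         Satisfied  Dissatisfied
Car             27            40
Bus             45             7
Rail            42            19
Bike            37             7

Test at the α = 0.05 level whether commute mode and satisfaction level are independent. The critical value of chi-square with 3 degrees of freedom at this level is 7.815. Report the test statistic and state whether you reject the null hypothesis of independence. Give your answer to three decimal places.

36.709; reject H₀

Row totals: 67, 52, 61, 44. Column totals: 151, 73. Grand total N = 224.
Expected counts (row total × column total / N):
  Car, Satisfied: 67×151/224 = 45.1652
  Car, Dissatisfied: 67×73/224 = 21.8348
  Bus, Satisfied: 52×151/224 = 35.0536
  Bus, Dissatisfied: 52×73/224 = 16.9464
  Rail, Satisfied: 61×151/224 = 41.1205
  Rail, Dissatisfied: 61×73/224 = 19.8795
  Bike, Satisfied: 44×151/224 = 29.6607
  Bike, Dissatisfied: 44×73/224 = 14.3393
Contributions (O − E)²/E:
  (27 − 45.1652)²/45.1652 = 7.3059
  (40 − 21.8348)²/21.8348 = 15.1123
  (45 − 35.0536)²/35.0536 = 2.8223
  (7 − 16.9464)²/16.9464 = 5.8379
  (42 − 41.1205)²/41.1205 = 0.0188
  (19 − 19.8795)²/19.8795 = 0.0389
  (37 − 29.6607)²/29.6607 = 1.8161
  (7 − 14.3393)²/14.3393 = 3.7565
χ² = 7.3059 + 15.1123 + 2.8223 + 5.8379 + 0.0188 + 0.0389 + 1.8161 + 3.7565 = 36.709
df = (4−1)(2−1) = 3. Since 36.709 > 7.815, reject the null hypothesis of independence at α = 0.05.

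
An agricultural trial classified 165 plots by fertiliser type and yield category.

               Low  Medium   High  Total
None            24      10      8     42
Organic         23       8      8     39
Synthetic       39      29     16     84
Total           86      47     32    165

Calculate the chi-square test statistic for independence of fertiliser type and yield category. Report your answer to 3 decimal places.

Grand total N = 165.
Expected counts (row total × column total / N):
  None, Low: 42×86/165 = 21.8909
  None, Medium: 42×47/165 = 11.9636
  None, High: 42×32/165 = 8.1455
  Organic, Low: 39×86/165 = 20.3273
  Organic, Medium: 39×47/165 = 11.1091
  Organic, High: 39×32/165 = 7.5636
  Synthetic, Low: 84×86/165 = 43.7818
  Synthetic, Medium: 84×47/165 = 23.9273
  Synthetic, High: 84×32/165 = 16.2909
Contributions (O − E)²/E:
  (24 − 21.8909)²/21.8909 = 0.2032
  (10 − 11.9636)²/11.9636 = 0.3223
  (8 − 8.1455)²/8.1455 = 0.0026
  (23 − 20.3273)²/20.3273 = 0.3514
  (8 − 11.1091)²/11.1091 = 0.8701
  (8 − 7.5636)²/7.5636 = 0.0252
  (39 − 43.7818)²/43.7818 = 0.5223
  (29 − 23.9273)²/23.9273 = 1.0754
  (16 − 16.2909)²/16.2909 = 0.0052
χ² = 0.2032 + 0.3223 + 0.0026 + 0.3514 + 0.8701 + 0.0252 + 0.5223 + 1.0754 + 0.0052 = 3.378

3.378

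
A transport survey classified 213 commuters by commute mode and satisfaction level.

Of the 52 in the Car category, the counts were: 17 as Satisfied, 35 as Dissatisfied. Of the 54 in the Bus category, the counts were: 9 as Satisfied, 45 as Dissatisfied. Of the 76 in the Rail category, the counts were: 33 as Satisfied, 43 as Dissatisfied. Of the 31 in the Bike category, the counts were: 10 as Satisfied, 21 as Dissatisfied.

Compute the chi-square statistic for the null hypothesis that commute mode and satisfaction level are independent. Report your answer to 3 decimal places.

Row totals: 52, 54, 76, 31. Column totals: 69, 144. Grand total N = 213.
Expected counts (row total × column total / N):
  Car, Satisfied: 52×69/213 = 16.8451
  Car, Dissatisfied: 52×144/213 = 35.1549
  Bus, Satisfied: 54×69/213 = 17.4930
  Bus, Dissatisfied: 54×144/213 = 36.5070
  Rail, Satisfied: 76×69/213 = 24.6197
  Rail, Dissatisfied: 76×144/213 = 51.3803
  Bike, Satisfied: 31×69/213 = 10.0423
  Bike, Dissatisfied: 31×144/213 = 20.9577
Contributions (O − E)²/E:
  (17 − 16.8451)²/16.8451 = 0.0014
  (35 − 35.1549)²/35.1549 = 0.0007
  (9 − 17.4930)²/17.4930 = 4.1234
  (45 − 36.5070)²/36.5070 = 1.9758
  (33 − 24.6197)²/24.6197 = 2.8526
  (43 − 51.3803)²/51.3803 = 1.3669
  (10 − 10.0423)²/10.0423 = 0.0002
  (21 − 20.9577)²/20.9577 = 0.0001
χ² = 0.0014 + 0.0007 + 4.1234 + 1.9758 + 2.8526 + 1.3669 + 0.0002 + 0.0001 = 10.321

10.321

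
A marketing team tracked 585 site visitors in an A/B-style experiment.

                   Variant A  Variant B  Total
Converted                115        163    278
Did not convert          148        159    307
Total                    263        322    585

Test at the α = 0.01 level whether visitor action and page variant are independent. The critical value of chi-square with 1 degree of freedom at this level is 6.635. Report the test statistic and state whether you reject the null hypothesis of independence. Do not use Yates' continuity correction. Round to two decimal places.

2.76; fail to reject H₀

Grand total N = 585.
Expected counts (row total × column total / N):
  Converted, Variant A: 278×263/585 = 124.981
  Converted, Variant B: 278×322/585 = 153.019
  Did not convert, Variant A: 307×263/585 = 138.019
  Did not convert, Variant B: 307×322/585 = 168.981
Contributions (O − E)²/E:
  (115 − 124.981)²/124.981 = 0.7971
  (163 − 153.019)²/153.019 = 0.6510
  (148 − 138.019)²/138.019 = 0.7218
  (159 − 168.981)²/168.981 = 0.5895
χ² = 0.7971 + 0.6510 + 0.7218 + 0.5895 = 2.76
df = (2−1)(2−1) = 1. Since 2.76 < 6.635, fail to reject the null hypothesis of independence at α = 0.01.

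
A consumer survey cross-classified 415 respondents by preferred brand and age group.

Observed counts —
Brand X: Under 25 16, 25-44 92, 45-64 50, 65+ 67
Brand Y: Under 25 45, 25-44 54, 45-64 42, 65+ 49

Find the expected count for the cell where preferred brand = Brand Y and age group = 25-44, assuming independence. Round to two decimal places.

66.84

Row total (Brand Y) = 190; column total (25-44) = 146; grand total N = 415.
Expected count = (row total × column total) / N = 190 × 146 / 415 = 66.84.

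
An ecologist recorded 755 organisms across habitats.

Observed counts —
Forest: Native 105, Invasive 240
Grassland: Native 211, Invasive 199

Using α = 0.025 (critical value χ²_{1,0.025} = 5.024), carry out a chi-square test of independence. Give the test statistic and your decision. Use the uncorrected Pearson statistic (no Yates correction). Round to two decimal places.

Row totals: 345, 410. Column totals: 316, 439. Grand total N = 755.
Expected counts (row total × column total / N):
  Forest, Native: 345×316/755 = 144.3974
  Forest, Invasive: 345×439/755 = 200.6026
  Grassland, Native: 410×316/755 = 171.6026
  Grassland, Invasive: 410×439/755 = 238.3974
Contributions (O − E)²/E:
  (105 − 144.3974)²/144.3974 = 10.7492
  (240 − 200.6026)²/200.6026 = 7.7375
  (211 − 171.6026)²/171.6026 = 9.0451
  (199 − 238.3974)²/238.3974 = 6.5108
χ² = 10.7492 + 7.7375 + 9.0451 + 6.5108 = 34.04
df = (2−1)(2−1) = 1. Since 34.04 > 5.024, reject the null hypothesis of independence at α = 0.025.

34.04; reject H₀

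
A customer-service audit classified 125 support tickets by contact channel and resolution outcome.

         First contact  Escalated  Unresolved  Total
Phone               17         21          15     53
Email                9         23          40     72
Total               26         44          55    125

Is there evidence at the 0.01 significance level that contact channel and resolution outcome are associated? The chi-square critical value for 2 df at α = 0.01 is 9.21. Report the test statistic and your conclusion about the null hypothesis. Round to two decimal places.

Grand total N = 125.
Expected counts (row total × column total / N):
  Phone, First contact: 53×26/125 = 11.024
  Phone, Escalated: 53×44/125 = 18.656
  Phone, Unresolved: 53×55/125 = 23.320
  Email, First contact: 72×26/125 = 14.976
  Email, Escalated: 72×44/125 = 25.344
  Email, Unresolved: 72×55/125 = 31.680
Contributions (O − E)²/E:
  (17 − 11.024)²/11.024 = 3.2395
  (21 − 18.656)²/18.656 = 0.2945
  (15 − 23.320)²/23.320 = 2.9684
  (9 − 14.976)²/14.976 = 2.3847
  (23 − 25.344)²/25.344 = 0.2168
  (40 − 31.680)²/31.680 = 2.1851
χ² = 3.2395 + 0.2945 + 2.9684 + 2.3847 + 0.2168 + 2.1851 = 11.29
df = (2−1)(3−1) = 2. Since 11.29 > 9.21, reject the null hypothesis of independence at α = 0.01.

11.29; reject H₀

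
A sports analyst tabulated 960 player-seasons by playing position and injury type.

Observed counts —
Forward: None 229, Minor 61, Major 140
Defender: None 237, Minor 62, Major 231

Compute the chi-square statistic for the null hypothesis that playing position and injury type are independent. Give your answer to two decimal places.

12.18

Row totals: 430, 530. Column totals: 466, 123, 371. Grand total N = 960.
Expected counts (row total × column total / N):
  Forward, None: 430×466/960 = 208.729
  Forward, Minor: 430×123/960 = 55.094
  Forward, Major: 430×371/960 = 166.177
  Defender, None: 530×466/960 = 257.271
  Defender, Minor: 530×123/960 = 67.906
  Defender, Major: 530×371/960 = 204.823
Contributions (O − E)²/E:
  (229 − 208.729)²/208.729 = 1.9686
  (61 − 55.094)²/55.094 = 0.6331
  (140 − 166.177)²/166.177 = 4.1235
  (237 − 257.271)²/257.271 = 1.5972
  (62 − 67.906)²/67.906 = 0.5137
  (231 − 204.823)²/204.823 = 3.3455
χ² = 1.9686 + 0.6331 + 4.1235 + 1.5972 + 0.5137 + 3.3455 = 12.18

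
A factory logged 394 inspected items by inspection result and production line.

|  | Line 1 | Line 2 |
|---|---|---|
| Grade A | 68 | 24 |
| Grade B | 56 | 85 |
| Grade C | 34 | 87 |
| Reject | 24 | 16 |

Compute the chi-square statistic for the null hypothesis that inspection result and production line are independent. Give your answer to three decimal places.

Row totals: 92, 141, 121, 40. Column totals: 182, 212. Grand total N = 394.
Expected counts (row total × column total / N):
  Grade A, Line 1: 92×182/394 = 42.4975
  Grade A, Line 2: 92×212/394 = 49.5025
  Grade B, Line 1: 141×182/394 = 65.1320
  Grade B, Line 2: 141×212/394 = 75.8680
  Grade C, Line 1: 121×182/394 = 55.8934
  Grade C, Line 2: 121×212/394 = 65.1066
  Reject, Line 1: 40×182/394 = 18.4772
  Reject, Line 2: 40×212/394 = 21.5228
Contributions (O − E)²/E:
  (68 − 42.4975)²/42.4975 = 15.3039
  (24 − 49.5025)²/49.5025 = 13.1383
  (56 − 65.1320)²/65.1320 = 1.2804
  (85 − 75.8680)²/75.8680 = 1.0992
  (34 − 55.8934)²/55.8934 = 8.5756
  (87 − 65.1066)²/65.1066 = 7.3621
  (24 − 18.4772)²/18.4772 = 1.6508
  (16 − 21.5228)²/21.5228 = 1.4172
χ² = 15.3039 + 13.1383 + 1.2804 + 1.0992 + 8.5756 + 7.3621 + 1.6508 + 1.4172 = 49.828

49.828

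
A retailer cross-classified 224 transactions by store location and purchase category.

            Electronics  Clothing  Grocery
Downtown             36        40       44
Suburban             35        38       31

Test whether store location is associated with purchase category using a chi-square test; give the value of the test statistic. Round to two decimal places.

1.18

Row totals: 120, 104. Column totals: 71, 78, 75. Grand total N = 224.
Expected counts (row total × column total / N):
  Downtown, Electronics: 120×71/224 = 38.036
  Downtown, Clothing: 120×78/224 = 41.786
  Downtown, Grocery: 120×75/224 = 40.179
  Suburban, Electronics: 104×71/224 = 32.964
  Suburban, Clothing: 104×78/224 = 36.214
  Suburban, Grocery: 104×75/224 = 34.821
Contributions (O − E)²/E:
  (36 − 38.036)²/38.036 = 0.1090
  (40 − 41.786)²/41.786 = 0.0763
  (44 − 40.179)²/40.179 = 0.3634
  (35 − 32.964)²/32.964 = 0.1258
  (38 − 36.214)²/36.214 = 0.0881
  (31 − 34.821)²/34.821 = 0.4193
χ² = 0.1090 + 0.0763 + 0.3634 + 0.1258 + 0.0881 + 0.4193 = 1.18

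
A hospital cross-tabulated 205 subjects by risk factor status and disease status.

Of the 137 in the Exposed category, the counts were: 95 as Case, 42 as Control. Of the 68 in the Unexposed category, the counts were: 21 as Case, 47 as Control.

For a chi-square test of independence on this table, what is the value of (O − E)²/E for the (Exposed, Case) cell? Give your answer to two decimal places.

Row total (Exposed) = 137; column total (Case) = 116; N = 205.
Expected count E = 137 × 116 / 205 = 77.522.
Contribution = (O − E)²/E = (95 − 77.522)² / 77.522 = 3.94.

3.94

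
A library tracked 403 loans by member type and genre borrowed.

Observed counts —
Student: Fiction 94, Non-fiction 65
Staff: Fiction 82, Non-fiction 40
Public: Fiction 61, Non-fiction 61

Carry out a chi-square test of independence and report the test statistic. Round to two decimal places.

Row totals: 159, 122, 122. Column totals: 237, 166. Grand total N = 403.
Expected counts (row total × column total / N):
  Student, Fiction: 159×237/403 = 93.506
  Student, Non-fiction: 159×166/403 = 65.494
  Staff, Fiction: 122×237/403 = 71.747
  Staff, Non-fiction: 122×166/403 = 50.253
  Public, Fiction: 122×237/403 = 71.747
  Public, Non-fiction: 122×166/403 = 50.253
Contributions (O − E)²/E:
  (94 − 93.506)²/93.506 = 0.0026
  (65 − 65.494)²/65.494 = 0.0037
  (82 − 71.747)²/71.747 = 1.4652
  (40 − 50.253)²/50.253 = 2.0919
  (61 − 71.747)²/71.747 = 1.6098
  (61 − 50.253)²/50.253 = 2.2983
χ² = 0.0026 + 0.0037 + 1.4652 + 2.0919 + 1.6098 + 2.2983 = 7.47

7.47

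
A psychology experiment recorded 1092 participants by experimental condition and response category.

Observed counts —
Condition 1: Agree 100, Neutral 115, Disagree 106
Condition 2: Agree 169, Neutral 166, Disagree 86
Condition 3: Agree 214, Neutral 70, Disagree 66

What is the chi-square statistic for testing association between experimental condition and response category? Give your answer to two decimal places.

Row totals: 321, 421, 350. Column totals: 483, 351, 258. Grand total N = 1092.
Expected counts (row total × column total / N):
  Condition 1, Agree: 321×483/1092 = 141.981
  Condition 1, Neutral: 321×351/1092 = 103.179
  Condition 1, Disagree: 321×258/1092 = 75.841
  Condition 2, Agree: 421×483/1092 = 186.212
  Condition 2, Neutral: 421×351/1092 = 135.321
  Condition 2, Disagree: 421×258/1092 = 99.467
  Condition 3, Agree: 350×483/1092 = 154.808
  Condition 3, Neutral: 350×351/1092 = 112.500
  Condition 3, Disagree: 350×258/1092 = 82.692
Contributions (O − E)²/E:
  (100 − 141.981)²/141.981 = 12.4130
  (115 − 103.179)²/103.179 = 1.3543
  (106 − 75.841)²/75.841 = 11.9931
  (169 − 186.212)²/186.212 = 1.5909
  (166 − 135.321)²/135.321 = 6.9553
  (86 − 99.467)²/99.467 = 1.8233
  (214 − 154.808)²/154.808 = 22.6325
  (70 − 112.500)²/112.500 = 16.0556
  (66 − 82.692)²/82.692 = 3.3694
χ² = 12.4130 + 1.3543 + 11.9931 + 1.5909 + 6.9553 + 1.8233 + 22.6325 + 16.0556 + 3.3694 = 78.19

78.19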